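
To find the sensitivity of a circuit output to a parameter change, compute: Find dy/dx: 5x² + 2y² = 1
Differentiate: 10x + 4y·(dy/dx) = 0
dy/dx = -10x/(4y) = -(5/2)·(x/y)

Answer: dy/dx = -(5/2)·(x/y)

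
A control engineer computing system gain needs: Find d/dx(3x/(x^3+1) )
Quotient rule: (f/g)' = (f'g - fg')/g²
f = 3x, f' = 3
g = x^3+1, g' = 3x^2

Answer: (3·(x^3+1)-9x^3)/(x^3+1)²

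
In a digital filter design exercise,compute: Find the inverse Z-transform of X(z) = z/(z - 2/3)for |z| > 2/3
Standard pair: z/(z-a) <-> a^n * u[n] for causal signals
With a = 2/3: x[n] = (2/3)^n * u[n]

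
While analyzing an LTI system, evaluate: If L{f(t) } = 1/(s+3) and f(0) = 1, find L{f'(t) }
L{f'(t)}=s·F(s) - f(0)=s/(s+3)-1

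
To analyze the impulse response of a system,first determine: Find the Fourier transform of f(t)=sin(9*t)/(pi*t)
sin(W*t)/(pi*t)=(W/pi)*sinc(W*t/pi) is the impulse response of the ideal low-pass filter with cutoff W (here W=9).
Its Fourier transform is a rectangular function:
F(omega)=1 for |omega| < 9, 0 otherwise

Answer: rect(omega/18) [i.e., 1 for |omega| < 9, 0 otherwise]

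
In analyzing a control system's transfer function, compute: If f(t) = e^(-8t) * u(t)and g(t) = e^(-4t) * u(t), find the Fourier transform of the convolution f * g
By the convolution theorem: F{f*g} = F(omega)*G(omega)
F(omega) = 1/(8+j*omega), G(omega) = 1/(4+j*omega)
F{f*g} = 1/((8+j*omega)(4+j*omega))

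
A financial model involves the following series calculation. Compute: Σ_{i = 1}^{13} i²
Using formula: Σ i^2=n(n + 1)(2n + 1)/6=13·14·27/6=819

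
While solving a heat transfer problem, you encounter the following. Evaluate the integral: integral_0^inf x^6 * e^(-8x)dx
This is a Gamma integral. Substitute u=8x (du=8 dx):
integral_0^inf x^6 * e^(-8x) dx=(1/8^7) integral_0^inf u^6 * e^(-u) du
=Gamma(7)/8^7=6!/8^7=720/2097152

Answer: 45/131072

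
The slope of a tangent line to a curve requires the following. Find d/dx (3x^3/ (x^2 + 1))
Quotient rule: (f/g)'=(f'g - fg')/g²
f=3x^3, f'=9x^2
g=x^2+1, g'=2x

Answer: (9x^2·(x^2+1)-6x^4)/(x^2+1)²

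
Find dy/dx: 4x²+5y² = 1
Differentiate: 8x+10y·(dy/dx)=0
dy/dx=-8x/(10y)=-(4/5)·(x/y)

Answer: dy/dx=-(4/5)·(x/y)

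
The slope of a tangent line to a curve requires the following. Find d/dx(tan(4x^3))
Chain rule: d/dx[tan(u)]=sec²(u)·u' where u=4x^3
u'=12x^2

Answer: 12x^2·sec²(4x^3)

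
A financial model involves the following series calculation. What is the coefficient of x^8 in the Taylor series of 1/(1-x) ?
1/(1-x)=Σ x^n for |x|<1
All coefficients are 1

Answer: 1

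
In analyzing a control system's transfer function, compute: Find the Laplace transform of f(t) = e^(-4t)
L{e^(at)} = 1/(s-a)
L{e^(-4t)} = 1/(s + 4)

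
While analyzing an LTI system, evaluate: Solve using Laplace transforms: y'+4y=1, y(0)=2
Take L of both sides: sY(s)-2+4Y(s)=1/s
Y(s)(s+4)=1/s+2
Y(s)=1/(s(s+4))+2/(s+4)
Partial fractions: 1/(s(s+4))=(1/4)/s - (1/4)/(s+4)
So Y(s)=(1/4)/s+(7/4)/(s+4)
Inverse transform (L^(-1){1/s}=1, L^(-1){1/(s+4)}=e^(-4t)):

Answer: y(t)=1/4+(7/4)·e^(-4t)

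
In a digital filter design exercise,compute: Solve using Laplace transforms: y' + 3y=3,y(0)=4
Take L of both sides: sY(s) - 4 + 3Y(s)=3/s
Y(s)(s + 3)=3/s + 4
Y(s)=3/(s(s + 3)) + 4/(s + 3)
Partial fractions: 3/(s(s + 3))=1/s - 1/(s + 3)
So Y(s)=1/s + 3/(s + 3)
Inverse transform (L^(-1){1/s}=1, L^(-1){1/(s + 3)}=e^(-3t)):

Answer: y(t)=1 + 3·e^(-3t)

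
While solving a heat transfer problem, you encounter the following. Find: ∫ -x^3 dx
Using power rule: ∫ -x^3 dx = -1/4 x^4 + C = (-1/4)x^4 + C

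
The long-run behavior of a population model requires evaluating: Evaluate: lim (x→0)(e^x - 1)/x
L'Hôpital (0/0): lim e^x/1=1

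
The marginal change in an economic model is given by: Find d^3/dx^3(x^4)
Apply power rule 3 times:
d^1: 4x^3
d^2: 12x^2
d^3: 24x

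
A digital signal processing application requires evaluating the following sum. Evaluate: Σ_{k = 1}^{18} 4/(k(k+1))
Partial fractions: 4/(k(k+1)) = 4/k - 4/(k+1)
Telescoping sum: 4(1-1/19) = 4·18/19

Answer: 72/19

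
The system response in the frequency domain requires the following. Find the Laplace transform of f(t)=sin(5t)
L{sin(wt)} = w/(s² + w²)
L{sin(5t)} = 5/(s² + 25)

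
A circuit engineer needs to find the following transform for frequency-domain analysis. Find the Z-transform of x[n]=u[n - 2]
Using the time-shift property: Z{u[n-2]} = z^(-2)*z/(z-1)
= z^(-1)/(z-1)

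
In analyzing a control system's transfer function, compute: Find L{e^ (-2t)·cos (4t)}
First shifting: L{e^(at)f(t)}=F(s-a)
L{cos(4t)}=s/(s² + 16)
Shift: (s + 2)/((s + 2)² + 16)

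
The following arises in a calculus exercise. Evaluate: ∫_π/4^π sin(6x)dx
Antiderivative: -cos(6x)/6
Evaluate at bounds: [-cos(6·π)/6] - [-cos(6·π/4)/6]
=(-(1) + (0))/6=-1/6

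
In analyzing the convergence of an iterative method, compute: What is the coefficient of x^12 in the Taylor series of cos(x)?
cos(x) = Σ (-1)^k x^(2k)/(2k)!
For x^12: (-1)^6/12! = 1/479001600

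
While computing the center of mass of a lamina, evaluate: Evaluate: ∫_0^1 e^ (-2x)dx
Antiderivative: (1/(-2))e^(-2x)
Evaluate: (1/(-2))(e^-2-1)

Answer: (e^-2-1)/(-2)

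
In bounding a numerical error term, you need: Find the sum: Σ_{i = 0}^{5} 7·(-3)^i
Geometric series: S = a(1 - r^n)/(1 - r)
a = 7, r = -3, n = 6
S = 7(1-729)/4 = -1274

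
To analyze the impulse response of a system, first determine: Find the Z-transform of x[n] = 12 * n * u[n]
Z{n*u[n]}=z/(z-1)^2
By linearity: Z{12*n*u[n]}=12z/(z-1)^2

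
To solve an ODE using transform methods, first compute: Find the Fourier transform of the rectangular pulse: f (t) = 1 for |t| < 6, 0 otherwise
F(omega) = integral from -6 to 6 of e^(-j * omega * t) dt
= 2 * sin(6 * omega)/omega = 12 * sinc(6 * omega/pi)

Answer: 2 * sin(6 * omega)/omega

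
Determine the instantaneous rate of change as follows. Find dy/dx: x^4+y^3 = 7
Differentiate: 4x^3 + 3y^2·(dy/dx)=0
dy/dx=-4x^3/(3y^2)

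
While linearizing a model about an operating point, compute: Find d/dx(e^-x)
Chain rule: d/dx[e^u]=e^u · u' where u=-x
u'=-1

Answer: -1·e^-x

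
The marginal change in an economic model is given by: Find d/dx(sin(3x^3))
Chain rule: d/dx[sin(u)]=cos(u)·u' where u=3x^3
u'=9x^2

Answer: 9x^2·cos(3x^3)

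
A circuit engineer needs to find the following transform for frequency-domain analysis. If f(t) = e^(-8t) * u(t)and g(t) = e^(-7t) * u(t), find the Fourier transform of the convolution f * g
By the convolution theorem: F{f*g}=F(omega)*G(omega)
F(omega)=1/(8 + j*omega), G(omega)=1/(7 + j*omega)
F{f*g}=1/((8 + j*omega)(7 + j*omega))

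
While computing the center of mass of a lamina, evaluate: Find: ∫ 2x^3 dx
Using power rule: ∫ 2x^3 dx=2/4 x^4+C=(1/2)x^4+C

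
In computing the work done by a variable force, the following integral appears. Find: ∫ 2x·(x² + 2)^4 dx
Let u = x²+2, du = 2x dx
∫ u^4 du = u^5/5+C

Answer: (x²+2)^5/5+C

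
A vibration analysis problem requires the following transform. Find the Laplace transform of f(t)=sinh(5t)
L{sinh(at)} = a/(s²-a²)
L{sinh(5t)} = 5/(s²-25)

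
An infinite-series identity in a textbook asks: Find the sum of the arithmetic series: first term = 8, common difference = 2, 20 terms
Last term: a_n=8 + (20 - 1)·2=46
Sum=n(a_1 + a_n)/2=20(8 + 46)/2=540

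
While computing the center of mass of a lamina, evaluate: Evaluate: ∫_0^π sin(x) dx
Antiderivative: -cos(x)
Evaluate at bounds: [-cos(1·π)/1] - [-cos(1·0)/1]
=(-(-1)+(1))/1=2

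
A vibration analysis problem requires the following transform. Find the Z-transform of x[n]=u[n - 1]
Using the time-shift property: Z{u[n-1]}=z^(-1) * z/(z-1)
=z^(0)/(z-1)

Answer: 1/(z-1)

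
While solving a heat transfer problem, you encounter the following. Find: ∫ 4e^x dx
Since d/dx[e^x]=+e^x, we get 4e^x+C

Answer: 4e^x+C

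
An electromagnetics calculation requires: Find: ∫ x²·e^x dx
Integration by parts twice:
First: u=x², dv=e^x dx => x²e^x - 2∫ xe^x dx
Second: u=x, dv=e^x dx => xe^x - e^x
Combining: x²e^x - 2xe^x + 2e^x + C

Answer: e^x(x² - 2x + 2) + C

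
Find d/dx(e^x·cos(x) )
Product rule: (fg)'=f'g + fg'
f=e^x, f'=e^x
g=cos(x), g'=-sin(x)

Answer: e^x·cos(x) - e^x·sin(x)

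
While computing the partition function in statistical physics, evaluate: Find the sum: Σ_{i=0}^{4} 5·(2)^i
Geometric series: S=a(1 - r^n)/(1 - r)
a=5, r=2, n=5
S=5(1-32)/-1=155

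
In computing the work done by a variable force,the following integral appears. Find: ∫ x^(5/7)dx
Power rule: ∫ x^(5/7) dx = x^(12/7)/(12/7) + C

Answer: (7/12)·x^(12/7) + C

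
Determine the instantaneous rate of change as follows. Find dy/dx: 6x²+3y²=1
Differentiate: 12x+6y·(dy/dx)=0
dy/dx=-12x/(6y)=-2·(x/y)

Answer: dy/dx=-2·(x/y)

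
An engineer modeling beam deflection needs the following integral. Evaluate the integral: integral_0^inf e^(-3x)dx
integral_0^inf e^(-3x) dx = [-1/3*e^(-3x)]_0^inf
= 0 - (-1/3) = 1/3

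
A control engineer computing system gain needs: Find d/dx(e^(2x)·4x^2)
Product rule: (fg)' = f'g + fg'
f = e^(2x), f' = 2·e^(2x)
g = 4x^2, g' = 8x

Answer: 8·e^(2x)·x^2 + 8·e^(2x)·x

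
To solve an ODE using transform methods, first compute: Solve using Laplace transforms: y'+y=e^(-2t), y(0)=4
Take L: sY - 4+Y = 1/(s+2)
Y(s+1) = 1/(s+2)+4
Y = 1/((s+2)(s+1))+4/(s+1)
Partial fractions: 1/((s+2)(s+1)) = -1/(s+2)+1/(s+1)
So Y = -1/(s+2)+5/(s+1)
Inverse Laplace transform (L^(-1){1/(s+2)} = e^(-2t), L^(-1){1/(s+1)} = e^(-t)):

Answer: y(t) = -1·e^(-2t)+5·e^(-t)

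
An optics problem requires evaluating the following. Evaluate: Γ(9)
Γ(n) = (n-1)! for positive integers
Γ(9) = 8! = 40320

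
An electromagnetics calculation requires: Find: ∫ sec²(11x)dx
Since d/dx[tan(11x)] = 11sec²(11x), integral = tan(11x)/11 + C

Answer: (1/11)tan(11x) + C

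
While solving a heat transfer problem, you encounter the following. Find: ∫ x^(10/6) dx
Power rule: ∫ x^(5/3) dx = x^(8/3)/(8/3) + C

Answer: (3/8)·x^(8/3) + C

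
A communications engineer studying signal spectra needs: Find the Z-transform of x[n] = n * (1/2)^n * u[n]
Using the property Z{n * a^n * u[n]} = az/(z-a)^2
With a = 1/2: X(z) = (1/2)z/(z - 1/2)^2, |z| > 1/2

Answer: (1/2)z/(z - 1/2)^2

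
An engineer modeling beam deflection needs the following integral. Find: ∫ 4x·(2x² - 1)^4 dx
Let u=2x² - 1, du=4x dx
∫ u^4 du=u^5/5+C

Answer: (2x² - 1)^5/5+C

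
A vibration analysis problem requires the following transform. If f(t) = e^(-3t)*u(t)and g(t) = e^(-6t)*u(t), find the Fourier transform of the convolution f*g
By the convolution theorem: F{f * g} = F(omega) * G(omega)
F(omega) = 1/(3 + j * omega), G(omega) = 1/(6 + j * omega)
F{f * g} = 1/((3 + j * omega)(6 + j * omega))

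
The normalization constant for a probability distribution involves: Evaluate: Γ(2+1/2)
Γ(n+1/2)=(2n)!√π/(4^n·n!)
=24√π/(16·2)=(3/4)·√π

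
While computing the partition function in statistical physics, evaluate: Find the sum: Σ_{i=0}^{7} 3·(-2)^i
Geometric series: S = a(1 - r^n)/(1 - r)
a = 3, r = -2, n = 8
S = 3(1-256)/3 = -255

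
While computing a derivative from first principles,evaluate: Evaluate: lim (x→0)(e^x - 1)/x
L'Hôpital (0/0): lim e^x/1 = 1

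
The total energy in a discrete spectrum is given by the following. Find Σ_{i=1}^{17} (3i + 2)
=3·Σ i+2·17=3·153+34=493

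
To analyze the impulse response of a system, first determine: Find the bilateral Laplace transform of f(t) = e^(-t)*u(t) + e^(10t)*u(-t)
For e^(-t)*u(t): L = 1/(s + 1), Re(s) > -1
For e^(10t)*u(-t): L = -1/(s-10), Re(s) < 10
Combined: F(s) = 1/(s + 1) - 1/(s-10), -1 < Re(s) < 10

Answer: 1/(s + 1) - 1/(s-10), ROC: -1 < Re(s) < 10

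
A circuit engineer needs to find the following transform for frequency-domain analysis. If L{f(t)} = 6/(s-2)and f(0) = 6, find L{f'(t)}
L{f'(t)}=s·F(s) - f(0)=6s/(s-2) - 6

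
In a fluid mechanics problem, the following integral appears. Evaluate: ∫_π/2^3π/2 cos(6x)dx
Antiderivative: sin(6x)/6
Evaluate at bounds: [sin(6·3π/2)/6] - [sin(6·π/2)/6]
= ((0) - (0))/6 = 0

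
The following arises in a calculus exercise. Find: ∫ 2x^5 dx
Using power rule: ∫ 2x^5 dx = 2/6 x^6 + C = (1/3)x^6 + C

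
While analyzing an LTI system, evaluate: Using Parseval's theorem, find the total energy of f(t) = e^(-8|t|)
Parseval's theorem: E=integral |f(t)|^2 dt=(1/2pi) integral |F(omega)|^2 domega
E=integral_{-inf}^{inf} e^(-16|t|) dt=2*integral_0^inf e^(-16t) dt=2/(2*8)=1/8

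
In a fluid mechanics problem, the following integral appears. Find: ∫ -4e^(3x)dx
Since d/dx[e^(3x)]=3e^(3x), we get -4/3 e^(3x) + C

Answer: (-4/3)e^(3x) + C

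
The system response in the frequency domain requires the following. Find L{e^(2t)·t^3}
First shifting: L{e^(at)f(t)}=F(s-a)
L{t^3}=6/s^4
Shift s → s-2: 6/(s-2)^4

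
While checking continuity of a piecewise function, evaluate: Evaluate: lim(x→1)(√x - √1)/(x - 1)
Multiply by conjugate (√x + √1)/(√x + √1):
= (x - 1)/((x - 1)(√x + √1)) = 1/(√x + √1)
As x → 1: 1/(2√1)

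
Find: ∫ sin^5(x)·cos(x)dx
Let u=sin(x), du=cos(x) dx
∫ u^5 du=u^6/6 + C

Answer: sin^6(x)/6 + C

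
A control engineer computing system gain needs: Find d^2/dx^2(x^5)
Apply power rule 2 times:
d^1: 5x^4
d^2: 20x^3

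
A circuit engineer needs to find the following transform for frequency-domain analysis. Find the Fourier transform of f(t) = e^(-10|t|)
Using the standard pair: F{e^(-a|t|)} = 2a/(a^2+omega^2)
With a = 10: F(omega) = 20/(100+omega^2)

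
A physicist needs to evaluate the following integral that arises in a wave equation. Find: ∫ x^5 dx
Using power rule: ∫ x^5 dx=1/6 x^6+C=(1/6)x^6+C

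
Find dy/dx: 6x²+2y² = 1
Differentiate: 12x + 4y·(dy/dx)=0
dy/dx=-12x/(4y)=-3·(x/y)

Answer: dy/dx=-3·(x/y)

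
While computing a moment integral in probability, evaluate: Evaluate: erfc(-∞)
erfc(x)=1 - erf(x); erfc(-∞)=1 - erf(-∞)=1 - (-1)=2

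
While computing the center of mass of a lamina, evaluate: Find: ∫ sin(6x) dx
Using substitution u = 6x: ∫ sin(u) du/6 = -cos(u)/6+C

Answer: (-1/6)cos(6x)+C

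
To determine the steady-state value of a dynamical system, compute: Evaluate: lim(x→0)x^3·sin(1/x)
Squeeze theorem: -|x^3| ≤ x^3·sin(1/x) ≤ |x^3|
Since x^3 → 0 as x → 0, by squeeze theorem the limit is 0

Answer: 0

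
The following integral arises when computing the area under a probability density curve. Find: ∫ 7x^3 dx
Using power rule: ∫ 7x^3 dx = 7/4 x^4 + C = (7/4)x^4 + C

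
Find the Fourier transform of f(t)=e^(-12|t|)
Using the standard pair: F{e^(-a|t|)} = 2a/(a^2+omega^2)
With a = 12: F(omega) = 24/(144+omega^2)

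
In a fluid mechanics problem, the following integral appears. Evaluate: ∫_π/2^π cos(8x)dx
Antiderivative: sin(8x)/8
Evaluate at bounds: [sin(8·π)/8] - [sin(8·π/2)/8]
= ((0) - (0))/8 = 0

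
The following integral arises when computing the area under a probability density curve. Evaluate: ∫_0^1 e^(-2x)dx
Antiderivative: (1/(-2))e^(-2x)
Evaluate: (1/(-2))(e^-2 - 1)

Answer: (e^-2 - 1)/(-2)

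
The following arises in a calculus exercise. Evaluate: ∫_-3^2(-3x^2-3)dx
Step 1: Find antiderivative F(x)=-x^3-3x
Step 2: F(2) - F(-3)=-14 - (36)=-50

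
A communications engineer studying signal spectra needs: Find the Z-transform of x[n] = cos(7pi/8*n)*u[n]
Z{cos(w0*n)*u[n]} = z(z - cos(w0))/(z^2-2z*cos(w0)+1)
With w0 = 7pi/8: X(z) = z(z - cos(7pi/8))/(z^2-2z*cos(7pi/8)+1)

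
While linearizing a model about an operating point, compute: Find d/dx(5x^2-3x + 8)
Power rule: d/dx(ax^n) = n·a·x^(n-1)
Term by term: 10·x - 3

Answer: 10x - 3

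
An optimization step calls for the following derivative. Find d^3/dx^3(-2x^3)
Apply power rule 3 times:
d^1: -6x^2
d^2: -12x
d^3: -12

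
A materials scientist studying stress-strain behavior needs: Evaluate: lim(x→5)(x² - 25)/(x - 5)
Factor: (x² - 25)=(x-5)(x + 5)
Cancel (x-5): lim(x→5) (x + 5)=10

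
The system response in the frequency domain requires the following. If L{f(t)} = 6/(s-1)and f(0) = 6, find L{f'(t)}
L{f'(t)}=s·F(s) - f(0)=6s/(s-1)-6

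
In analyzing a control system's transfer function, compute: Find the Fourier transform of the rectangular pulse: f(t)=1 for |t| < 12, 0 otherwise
F(omega) = integral from -12 to 12 of e^(-j*omega*t) dt
= 2*sin(12*omega)/omega = 24*sinc(12*omega/pi)

Answer: 2*sin(12*omega)/omega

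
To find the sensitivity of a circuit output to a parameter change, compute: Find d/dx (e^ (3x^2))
Chain rule: d/dx[e^u] = e^u · u' where u = 3x^2
u' = 6x

Answer: 6x·e^(3x^2)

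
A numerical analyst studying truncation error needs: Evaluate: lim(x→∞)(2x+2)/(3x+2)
Divide numerator and denominator by x:
lim (2 + 2/x)/(3 + 2/x)=2/3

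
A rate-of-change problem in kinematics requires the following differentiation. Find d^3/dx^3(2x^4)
Apply power rule 3 times:
d^1: 8x^3
d^2: 24x^2
d^3: 48x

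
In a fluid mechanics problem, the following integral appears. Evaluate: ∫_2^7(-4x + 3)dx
Step 1: Find antiderivative F(x) = -2x^2+3x
Step 2: F(7) - F(2) = -77 - (-2) = -75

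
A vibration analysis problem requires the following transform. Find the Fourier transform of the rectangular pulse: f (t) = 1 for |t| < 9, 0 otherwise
F(omega)=integral from -9 to 9 of e^(-j*omega*t) dt
=2*sin(9*omega)/omega=18*sinc(9*omega/pi)

Answer: 2*sin(9*omega)/omega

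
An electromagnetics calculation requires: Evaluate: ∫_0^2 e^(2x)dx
Antiderivative: (1/2)e^(2x)
Evaluate: (1/2)(e^4 - 1)

Answer: (e^4 - 1)/2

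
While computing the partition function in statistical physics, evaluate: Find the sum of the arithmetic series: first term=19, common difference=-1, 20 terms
Last term: a_n = 19+(20-1)·-1 = 0
Sum = n(a_1+a_n)/2 = 20(19+0)/2 = 190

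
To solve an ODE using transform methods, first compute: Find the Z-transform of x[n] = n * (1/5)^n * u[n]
Using the property Z{n * a^n * u[n]} = az/(z-a)^2
With a = 1/5: X(z) = (1/5)z/(z - 1/5)^2, |z| > 1/5

Answer: (1/5)z/(z - 1/5)^2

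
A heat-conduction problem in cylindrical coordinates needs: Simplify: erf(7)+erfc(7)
By definition erfc(x) = 1 - erf(x)
erf(7)+erfc(7) = erf(7)+1 - erf(7) = 1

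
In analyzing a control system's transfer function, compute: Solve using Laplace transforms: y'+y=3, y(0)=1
Take L of both sides: sY(s) - 1 + Y(s) = 3/s
Y(s)(s + 1) = 3/s + 1
Y(s) = 3/(s(s + 1)) + 1/(s + 1)
Partial fractions: 3/(s(s + 1)) = 3/s - 3/(s + 1)
So Y(s) = 3/s - 2/(s + 1)
Inverse transform (L^(-1){1/s} = 1, L^(-1){1/(s + 1)} = e^(-t)):

Answer: y(t) = 3 - 2·e^(-t)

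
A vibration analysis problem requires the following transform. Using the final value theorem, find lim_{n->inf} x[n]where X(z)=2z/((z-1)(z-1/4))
Final value theorem: lim x[n] = lim_{z->1} (z-1)*X(z)
(z-1)*X(z) = 2z/(z-1/4)
As z->1: 2/(1 - 1/4) = 2/(3/4) = 8/3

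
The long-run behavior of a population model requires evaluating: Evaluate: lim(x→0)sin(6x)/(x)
L'Hôpital (0/0): lim 6cos(6x)/1=6/1

Answer: 6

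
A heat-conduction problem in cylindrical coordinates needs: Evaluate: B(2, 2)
B(x,y)=Γ(x)Γ(y)/Γ(x+y)=(x-1)!(y-1)!/(x+y-1)!
B(2,2)=1!·1!/3!=1/6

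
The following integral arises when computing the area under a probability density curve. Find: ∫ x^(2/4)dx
Power rule: ∫ x^(1/2) dx = x^(3/2)/(3/2) + C

Answer: (2/3)·x^(3/2) + C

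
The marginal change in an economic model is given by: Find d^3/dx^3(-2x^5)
Apply power rule 3 times:
d^1: -10x^4
d^2: -40x^3
d^3: -120x^2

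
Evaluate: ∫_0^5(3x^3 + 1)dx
Step 1: Find antiderivative F(x)=(3/4)x^4+x
Step 2: F(5) - F(0)=1895/4 - (0)=1895/4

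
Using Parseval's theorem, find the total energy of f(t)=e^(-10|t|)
Parseval's theorem: E=integral |f(t)|^2 dt=(1/2pi) integral |F(omega)|^2 domega
E=integral_{-inf}^{inf} e^(-20|t|) dt=2*integral_0^inf e^(-20t) dt=2/(2*10)=1/10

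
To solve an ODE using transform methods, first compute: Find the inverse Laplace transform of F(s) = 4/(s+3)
L^(-1){4/(s-a)} = c·e^(at)
Here a = -3, c = 4

Answer: 4e^(-3t)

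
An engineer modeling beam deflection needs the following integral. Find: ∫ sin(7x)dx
Using substitution u=7x: ∫ sin(u) du/7=-cos(u)/7+C

Answer: (-1/7)cos(7x)+C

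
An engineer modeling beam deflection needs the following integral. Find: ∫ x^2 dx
Using power rule: ∫ x^2 dx=1/3 x^3+C=(1/3)x^3+C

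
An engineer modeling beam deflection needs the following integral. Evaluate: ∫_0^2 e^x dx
Antiderivative: e^x
Evaluate: (e^2 - 1)

Answer: e^2 - 1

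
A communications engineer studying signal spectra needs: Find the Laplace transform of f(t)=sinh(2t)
L{sinh(at)} = a/(s²-a²)
L{sinh(2t)} = 2/(s²-4)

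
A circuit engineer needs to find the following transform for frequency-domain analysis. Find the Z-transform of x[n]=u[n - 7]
Using the time-shift property: Z{u[n-7]}=z^(-7)*z/(z-1)
=z^(-6)/(z-1)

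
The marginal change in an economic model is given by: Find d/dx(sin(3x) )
Chain rule: d/dx[sin(u)] = cos(u)·u' where u = 3x
u' = 3

Answer: 3·cos(3x)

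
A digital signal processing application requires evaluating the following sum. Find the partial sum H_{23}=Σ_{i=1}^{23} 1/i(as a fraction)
H_23=1 + 1/2 + 1/3 + ... + 1/23
=444316699/118982864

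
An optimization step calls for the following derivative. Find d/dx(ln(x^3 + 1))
Chain rule: d/dx[ln(u)] = u'/u where u = x^3+1
u' = 3x^2

Answer: (3x^2)/(x^3+1)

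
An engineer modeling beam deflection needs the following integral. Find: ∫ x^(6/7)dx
Power rule: ∫ x^(6/7) dx = x^(13/7)/(13/7)+C

Answer: (7/13)·x^(13/7)+C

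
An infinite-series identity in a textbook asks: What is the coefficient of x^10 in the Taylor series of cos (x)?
cos(x)=Σ (-1)^k x^(2k)/(2k)!
For x^10: (-1)^5/10!=-1/3628800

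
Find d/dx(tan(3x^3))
Chain rule: d/dx[tan(u)]=sec²(u)·u' where u=3x^3
u'=9x^2

Answer: 9x^2·sec²(3x^3)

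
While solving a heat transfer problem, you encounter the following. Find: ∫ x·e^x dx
Integration by parts: u=x, dv=e^x dx
du=dx, v=e^x
=x·e^x - ∫ e^x dx
=x·e^x - e^x+C

Answer: e^x(x - 1)+C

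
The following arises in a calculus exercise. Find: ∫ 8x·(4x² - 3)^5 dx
Let u=4x² - 3, du=8x dx
∫ u^5 du=u^6/6+C

Answer: (4x² - 3)^6/6+C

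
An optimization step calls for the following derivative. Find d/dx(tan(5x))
Chain rule: d/dx[tan(u)]=sec²(u)·u' where u=5x
u'=5

Answer: 5·sec²(5x)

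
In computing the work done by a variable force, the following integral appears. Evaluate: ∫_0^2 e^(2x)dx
Antiderivative: (1/2)e^(2x)
Evaluate: (1/2)(e^4 - 1)

Answer: (e^4 - 1)/2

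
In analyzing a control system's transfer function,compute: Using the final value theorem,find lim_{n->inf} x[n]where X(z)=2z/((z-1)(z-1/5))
Final value theorem: lim x[n] = lim_{z->1} (z-1)*X(z)
(z-1)*X(z) = 2z/(z-1/5)
As z->1: 2/(1 - 1/5) = 2/(4/5) = 5/2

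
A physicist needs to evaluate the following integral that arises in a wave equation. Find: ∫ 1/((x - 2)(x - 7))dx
Partial fractions: 1/((x-2)(x-7))=A/(x-2)+B/(x-7)
A=-1/5, B=1/5
∫ [-1/5· 1/(x-2)+1/5· 1/(x-7)] dx
=(1/5)[ln|x-7| - ln|x-2|]+C

Answer: (1/5)·ln|(x-7)/(x-2)|+C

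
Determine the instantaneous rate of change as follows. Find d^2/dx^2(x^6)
Apply power rule 2 times:
d^1: 6x^5
d^2: 30x^4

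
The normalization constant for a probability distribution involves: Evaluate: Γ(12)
Γ(n) = (n-1)! for positive integers
Γ(12) = 11! = 39916800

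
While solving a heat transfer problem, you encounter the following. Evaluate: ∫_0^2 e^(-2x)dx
Antiderivative: (1/(-2))e^(-2x)
Evaluate: (1/(-2))(e^-4 - 1)

Answer: (e^-4 - 1)/(-2)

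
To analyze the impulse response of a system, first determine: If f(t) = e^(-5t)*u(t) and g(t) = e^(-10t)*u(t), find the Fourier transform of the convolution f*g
By the convolution theorem: F{f * g}=F(omega) * G(omega)
F(omega)=1/(5+j * omega), G(omega)=1/(10+j * omega)
F{f * g}=1/((5+j * omega)(10+j * omega))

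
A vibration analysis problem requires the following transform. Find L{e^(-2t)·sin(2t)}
First shifting: L{e^(at)f(t)} = F(s-a)
L{sin(2t)} = 2/(s² + 4)
Shift: 2/((s + 2)² + 4)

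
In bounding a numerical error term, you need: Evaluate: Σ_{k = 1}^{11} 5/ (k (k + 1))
Partial fractions: 5/(k(k+1))=5/k - 5/(k+1)
Telescoping sum: 5(1-1/12)=5·11/12

Answer: 55/12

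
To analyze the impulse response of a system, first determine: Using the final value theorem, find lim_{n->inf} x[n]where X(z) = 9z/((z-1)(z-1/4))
Final value theorem: lim x[n] = lim_{z->1} (z-1) * X(z)
(z-1) * X(z) = 9z/(z-1/4)
As z->1: 9/(1-1/4) = 9/(3/4) = 12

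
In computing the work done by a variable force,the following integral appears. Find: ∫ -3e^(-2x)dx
Since d/dx[e^(-2x)] = -2e^(-2x), we get 3/2 e^(-2x) + C

Answer: (3/2)e^(-2x) + C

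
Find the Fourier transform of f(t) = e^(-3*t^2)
The Fourier transform of a Gaussian e^(-a * t^2) is sqrt(pi/a) * e^(-omega^2/(4a)).
With a=3: F(omega)=sqrt(pi/3) * e^(-omega^2/12)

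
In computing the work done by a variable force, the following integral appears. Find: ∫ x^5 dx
Using power rule: ∫ x^5 dx=1/6 x^6+C=(1/6)x^6+C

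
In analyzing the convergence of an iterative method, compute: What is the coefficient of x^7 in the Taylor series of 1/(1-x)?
1/(1-x)=Σ x^n for |x|<1
All coefficients are 1

Answer: 1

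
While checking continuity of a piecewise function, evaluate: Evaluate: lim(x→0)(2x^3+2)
Polynomial is continuous, so substitute x = 0:
2·0^3+2 = 2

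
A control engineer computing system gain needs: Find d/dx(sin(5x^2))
Chain rule: d/dx[sin(u)]=cos(u)·u' where u=5x^2
u'=10x

Answer: 10x·cos(5x^2)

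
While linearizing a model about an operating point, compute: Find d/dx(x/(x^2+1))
Quotient rule: (f/g)' = (f'g - fg')/g²
f = x, f' = 1
g = x^2+1, g' = 2x

Answer: (1·(x^2+1)-2x^2)/(x^2+1)²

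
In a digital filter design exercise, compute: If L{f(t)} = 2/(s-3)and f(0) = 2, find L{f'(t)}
L{f'(t)} = s·F(s) - f(0) = 2s/(s-3)-2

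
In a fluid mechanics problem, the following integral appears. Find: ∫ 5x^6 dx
Using power rule: ∫ 5x^6 dx = 5/7 x^7+C = (5/7)x^7+C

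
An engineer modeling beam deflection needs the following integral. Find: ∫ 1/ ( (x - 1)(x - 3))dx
Partial fractions: 1/((x-1)(x-3))=A/(x-1) + B/(x-3)
A=-1/2, B=1/2
∫ [-1/2· 1/(x-1) + 1/2· 1/(x-3)] dx
=(1/2)[ln|x-3| - ln|x-1|] + C

Answer: (1/2)·ln|(x-3)/(x-1)| + C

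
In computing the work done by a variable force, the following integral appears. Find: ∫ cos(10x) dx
Using substitution u=10x: ∫ cos(u) du/10=sin(u)/10 + C

Answer: (1/10)sin(10x) + C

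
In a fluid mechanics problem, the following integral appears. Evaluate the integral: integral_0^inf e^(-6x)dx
integral_0^inf e^(-6x) dx = [-1/6 * e^(-6x)]_0^inf
= 0 - (-1/6) = 1/6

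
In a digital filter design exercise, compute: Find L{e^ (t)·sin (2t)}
First shifting: L{e^(at)f(t)}=F(s-a)
L{sin(2t)}=2/(s²+4)
Shift: 2/((s-1)²+4)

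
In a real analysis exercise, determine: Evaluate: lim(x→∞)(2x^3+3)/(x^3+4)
Divide numerator and denominator by x^3:
lim (2 + 3/x^3)/(1 + 4/x^3) = 2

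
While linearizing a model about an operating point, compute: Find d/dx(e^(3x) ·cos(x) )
Product rule: (fg)' = f'g + fg'
f = e^(3x), f' = 3·e^(3x)
g = cos(x), g' = -sin(x)

Answer: 3·e^(3x)·cos(x) - e^(3x)·sin(x)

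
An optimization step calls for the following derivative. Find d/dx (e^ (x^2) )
Chain rule: d/dx[e^u] = e^u · u' where u = x^2
u' = 2x

Answer: 2x·e^(x^2)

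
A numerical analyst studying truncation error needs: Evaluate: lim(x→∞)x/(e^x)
Apply L'Hôpital 1 times (∞/∞ each time):
Eventually get 1!/(e^x) → 0

Answer: 0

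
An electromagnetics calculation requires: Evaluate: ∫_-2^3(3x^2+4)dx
Step 1: Find antiderivative F(x) = x^3 + 4x
Step 2: F(3) - F(-2) = 39 - (-16) = 55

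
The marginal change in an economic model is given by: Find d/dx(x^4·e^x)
Product rule: (fg)' = f'g+fg'
f = x^4, f' = 4x^3
g = e^x, g' = e^x

Answer: 4x^3·e^x+x^4·e^x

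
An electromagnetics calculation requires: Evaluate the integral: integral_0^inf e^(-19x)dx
integral_0^inf e^(-19x) dx=[-1/19*e^(-19x)]_0^inf
=0 - (-1/19)=1/19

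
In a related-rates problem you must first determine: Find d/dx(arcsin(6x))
d/dx[arcsin(u)]=u'/√(1-u²), u=6x, u'=6

Answer: 6/√(1 - 36x²)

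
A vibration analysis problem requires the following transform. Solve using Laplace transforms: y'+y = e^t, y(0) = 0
Take L: sY - 0+Y = 1/(s-1)
Y(s+1) = 1/(s-1)+0
Y = 1/((s-1)(s+1))+0/(s+1)
Partial fractions: 1/((s-1)(s+1)) = (1/2)/(s-1) - (1/2)/(s+1)
So Y = (1/2)/(s-1) - (1/2)/(s+1)
Inverse Laplace transform (L^(-1){1/(s-1)} = e^t, L^(-1){1/(s+1)} = e^(-t)):

Answer: y(t) = (1/2)·e^t - (1/2)·e^(-t)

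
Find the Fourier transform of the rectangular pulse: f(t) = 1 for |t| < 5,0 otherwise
F(omega)=integral from -5 to 5 of e^(-j*omega*t) dt
=2*sin(5*omega)/omega=10*sinc(5*omega/pi)

Answer: 2*sin(5*omega)/omega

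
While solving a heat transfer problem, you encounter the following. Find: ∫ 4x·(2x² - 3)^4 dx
Let u=2x² - 3, du=4x dx
∫ u^4 du=u^5/5 + C

Answer: (2x² - 3)^5/5 + C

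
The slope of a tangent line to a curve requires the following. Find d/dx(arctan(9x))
d/dx[arctan(u)] = u'/(1+u²), u = 9x, u' = 9

Answer: 9/(1+81x²)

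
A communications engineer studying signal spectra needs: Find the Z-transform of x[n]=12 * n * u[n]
Z{n*u[n]} = z/(z-1)^2
By linearity: Z{12*n*u[n]} = 12z/(z-1)^2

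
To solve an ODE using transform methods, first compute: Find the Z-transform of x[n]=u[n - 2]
Using the time-shift property: Z{u[n-2]}=z^(-2) * z/(z-1)
=z^(-1)/(z-1)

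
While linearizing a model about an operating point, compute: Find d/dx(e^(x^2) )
Chain rule: d/dx[e^u] = e^u · u' where u = x^2
u' = 2x

Answer: 2x·e^(x^2)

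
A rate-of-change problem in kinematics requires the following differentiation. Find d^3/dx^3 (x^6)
Apply power rule 3 times:
d^1: 6x^5
d^2: 30x^4
d^3: 120x^3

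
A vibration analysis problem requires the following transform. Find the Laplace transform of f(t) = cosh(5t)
L{cosh(at)}=s/(s²-a²)
L{cosh(5t)}=s/(s²-25)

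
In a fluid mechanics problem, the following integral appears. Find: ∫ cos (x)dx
Using standard integral: ∫ cos(x) dx=sin(x) + C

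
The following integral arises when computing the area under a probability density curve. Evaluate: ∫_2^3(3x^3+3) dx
Step 1: Find antiderivative F(x) = (3/4)x^4 + 3x
Step 2: F(3) - F(2) = 279/4 - (18) = 207/4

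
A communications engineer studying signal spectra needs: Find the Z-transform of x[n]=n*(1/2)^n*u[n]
Using the property Z{n*a^n*u[n]} = az/(z-a)^2
With a = 1/2: X(z) = (1/2)z/(z - 1/2)^2, |z| > 1/2

Answer: (1/2)z/(z - 1/2)^2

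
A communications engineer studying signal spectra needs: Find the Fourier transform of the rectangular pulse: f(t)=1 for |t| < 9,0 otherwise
F(omega) = integral from -9 to 9 of e^(-j * omega * t) dt
= 2 * sin(9 * omega)/omega = 18 * sinc(9 * omega/pi)

Answer: 2 * sin(9 * omega)/omega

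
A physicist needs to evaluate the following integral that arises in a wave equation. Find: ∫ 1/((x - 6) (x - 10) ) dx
Partial fractions: 1/((x-6)(x-10)) = A/(x-6)+B/(x-10)
A = -1/4, B = 1/4
∫ [-1/4· 1/(x-6)+1/4· 1/(x-10)] dx
= (1/4)[ln|x-10| - ln|x-6|]+C

Answer: (1/4)·ln|(x-10)/(x-6)|+C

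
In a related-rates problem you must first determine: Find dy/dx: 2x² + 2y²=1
Differentiate: 4x+4y·(dy/dx) = 0
dy/dx = -4x/(4y) = -1·(x/y)

Answer: dy/dx = -1·(x/y)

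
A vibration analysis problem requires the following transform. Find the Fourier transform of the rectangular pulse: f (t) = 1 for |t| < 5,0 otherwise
F(omega)=integral from -5 to 5 of e^(-j*omega*t) dt
=2*sin(5*omega)/omega=10*sinc(5*omega/pi)

Answer: 2*sin(5*omega)/omega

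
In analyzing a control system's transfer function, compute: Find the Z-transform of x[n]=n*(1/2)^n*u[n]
Using the property Z{n*a^n*u[n]} = az/(z-a)^2
With a = 1/2: X(z) = (1/2)z/(z - 1/2)^2, |z| > 1/2

Answer: (1/2)z/(z - 1/2)^2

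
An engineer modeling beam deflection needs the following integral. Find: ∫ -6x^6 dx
Using power rule: ∫ -6x^6 dx = -6/7 x^7+C = (-6/7)x^7+C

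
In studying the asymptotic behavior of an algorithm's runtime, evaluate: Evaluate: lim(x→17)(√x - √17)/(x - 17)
Multiply by conjugate (√x + √17)/(√x + √17):
= (x - 17)/((x - 17)(√x + √17)) = 1/(√x + √17)
As x → 17: 1/(2√17)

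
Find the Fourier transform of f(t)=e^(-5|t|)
Using the standard pair: F{e^(-a|t|)} = 2a/(a^2+omega^2)
With a = 5: F(omega) = 10/(25+omega^2)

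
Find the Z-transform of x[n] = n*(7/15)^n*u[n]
Using the property Z{n*a^n*u[n]} = az/(z-a)^2
With a = 7/15: X(z) = (7/15)z/(z - 7/15)^2, |z| > 7/15

Answer: (7/15)z/(z - 7/15)^2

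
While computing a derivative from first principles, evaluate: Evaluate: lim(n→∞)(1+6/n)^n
This is the definition of e^6: lim(1+6/n)^n=e^6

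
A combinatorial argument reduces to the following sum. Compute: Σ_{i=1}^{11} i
Using formula: Σ i^1=n(n + 1)/2=11·12/2=66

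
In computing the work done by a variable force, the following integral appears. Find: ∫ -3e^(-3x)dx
Since d/dx[e^(-3x)] = -3e^(-3x), we get 1 e^(-3x) + C

Answer: e^(-3x) + C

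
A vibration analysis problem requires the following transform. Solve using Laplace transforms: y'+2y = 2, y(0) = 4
Take L of both sides: sY(s)-4+2Y(s) = 2/s
Y(s)(s+2) = 2/s+4
Y(s) = 2/(s(s+2))+4/(s+2)
Partial fractions: 2/(s(s+2)) = 1/s - 1/(s+2)
So Y(s) = 1/s+3/(s+2)
Inverse transform (L^(-1){1/s} = 1, L^(-1){1/(s+2)} = e^(-2t)):

Answer: y(t) = 1+3·e^(-2t)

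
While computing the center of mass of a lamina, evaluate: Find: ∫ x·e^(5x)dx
Integration by parts: u = x, dv = e^(5x) dx
du = dx, v = e^(5x)/5
= x·e^(5x)/5 - ∫ e^(5x)/5 dx
= x·e^(5x)/5 - e^(5x)/25 + C

Answer: e^(5x)(x/5 - 1/25) + C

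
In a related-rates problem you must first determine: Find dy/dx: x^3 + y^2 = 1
Differentiate: 3x^2+2y·(dy/dx) = 0
dy/dx = -3x^2/(2y)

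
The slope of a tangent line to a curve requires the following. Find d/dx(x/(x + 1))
Quotient rule: (f/g)' = (f'g - fg')/g²
f = x, f' = 1
g = x+1, g' = 1

Answer: (1·(x+1) - x)/(x+1)²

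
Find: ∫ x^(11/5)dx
Power rule: ∫ x^(11/5) dx=x^(16/5)/(16/5)+C

Answer: (5/16)·x^(16/5)+C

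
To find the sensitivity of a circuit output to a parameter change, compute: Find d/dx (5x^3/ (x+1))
Quotient rule: (f/g)' = (f'g - fg')/g²
f = 5x^3, f' = 15x^2
g = x + 1, g' = 1

Answer: (15x^2·(x + 1) - 5x^3)/(x + 1)²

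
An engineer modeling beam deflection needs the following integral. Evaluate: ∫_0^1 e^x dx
Antiderivative: e^x
Evaluate: (e^1-1)

Answer: e^1-1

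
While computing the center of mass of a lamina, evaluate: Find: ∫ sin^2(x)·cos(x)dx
Let u = sin(x), du = cos(x) dx
∫ u^2 du = u^3/3 + C

Answer: sin^3(x)/3 + C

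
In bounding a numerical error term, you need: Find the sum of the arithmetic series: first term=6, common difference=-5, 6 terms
Last term: a_n = 6 + (6 - 1)·-5 = -19
Sum = n(a_1 + a_n)/2 = 6(6 + (-19))/2 = -39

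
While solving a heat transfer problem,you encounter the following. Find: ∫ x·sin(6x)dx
By parts: u = x, dv = sin(6x) dx
du = dx, v = -cos(6x)/6
= -x·cos(6x)/6+sin(6x)/6²+C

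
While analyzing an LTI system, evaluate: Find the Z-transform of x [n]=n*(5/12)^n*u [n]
Using the property Z{n*a^n*u[n]} = az/(z-a)^2
With a = 5/12: X(z) = (5/12)z/(z - 5/12)^2, |z| > 5/12

Answer: (5/12)z/(z - 5/12)^2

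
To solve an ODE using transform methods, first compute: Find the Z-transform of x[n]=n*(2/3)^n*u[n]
Using the property Z{n * a^n * u[n]} = az/(z-a)^2
With a = 2/3: X(z) = (2/3)z/(z - 2/3)^2, |z| > 2/3

Answer: (2/3)z/(z - 2/3)^2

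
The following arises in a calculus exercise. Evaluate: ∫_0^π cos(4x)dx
Antiderivative: sin(4x)/4
Evaluate at bounds: [sin(4·π)/4] - [sin(4·0)/4]
= ((0) - (0))/4 = 0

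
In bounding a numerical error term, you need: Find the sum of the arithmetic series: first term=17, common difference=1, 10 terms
Last term: a_n=17 + (10 - 1)·1=26
Sum=n(a_1 + a_n)/2=10(17 + 26)/2=215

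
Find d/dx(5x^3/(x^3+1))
Quotient rule: (f/g)'=(f'g - fg')/g²
f=5x^3, f'=15x^2
g=x^3 + 1, g'=3x^2

Answer: (15x^2·(x^3 + 1) - 15x^5)/(x^3 + 1)²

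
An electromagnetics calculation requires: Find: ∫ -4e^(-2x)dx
Since d/dx[e^(-2x)]=-2e^(-2x), we get 2 e^(-2x) + C

Answer: 2e^(-2x) + C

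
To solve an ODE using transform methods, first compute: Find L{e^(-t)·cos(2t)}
First shifting: L{e^(at)f(t)}=F(s-a)
L{cos(2t)}=s/(s²+4)
Shift: (s+1)/((s+1)²+4)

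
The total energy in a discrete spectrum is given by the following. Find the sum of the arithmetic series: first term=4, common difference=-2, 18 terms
Last term: a_n = 4 + (18 - 1)·-2 = -30
Sum = n(a_1 + a_n)/2 = 18(4 + (-30))/2 = -234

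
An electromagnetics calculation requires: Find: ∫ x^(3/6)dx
Power rule: ∫ x^(1/2) dx=x^(3/2)/(3/2) + C

Answer: (2/3)·x^(3/2) + C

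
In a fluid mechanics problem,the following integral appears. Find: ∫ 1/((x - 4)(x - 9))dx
Partial fractions: 1/((x-4)(x-9)) = A/(x-4)+B/(x-9)
A = -1/5, B = 1/5
∫ [-1/5· 1/(x-4)+1/5· 1/(x-9)] dx
= (1/5)[ln|x-9| - ln|x-4|]+C

Answer: (1/5)·ln|(x-9)/(x-4)|+C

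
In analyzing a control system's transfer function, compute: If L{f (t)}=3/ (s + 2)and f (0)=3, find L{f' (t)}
L{f'(t)}=s·F(s) - f(0)=3s/(s + 2) - 3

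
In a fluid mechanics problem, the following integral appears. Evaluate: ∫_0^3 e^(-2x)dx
Antiderivative: (1/(-2))e^(-2x)
Evaluate: (1/(-2))(e^-6 - 1)

Answer: (e^-6 - 1)/(-2)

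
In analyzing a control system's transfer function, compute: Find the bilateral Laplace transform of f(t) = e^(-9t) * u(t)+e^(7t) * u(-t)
For e^(-9t) * u(t): L=1/(s + 9), Re(s) > -9
For e^(7t) * u(-t): L=-1/(s-7), Re(s) < 7
Combined: F(s)=1/(s + 9) - 1/(s-7), -9 < Re(s) < 7

Answer: 1/(s + 9) - 1/(s-7), ROC: -9 < Re(s) < 7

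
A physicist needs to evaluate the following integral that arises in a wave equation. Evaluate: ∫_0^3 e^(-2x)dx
Antiderivative: (1/(-2))e^(-2x)
Evaluate: (1/(-2))(e^-6 - 1)

Answer: (e^-6 - 1)/(-2)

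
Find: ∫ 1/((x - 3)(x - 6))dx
Partial fractions: 1/((x-3)(x-6)) = A/(x-3)+B/(x-6)
A = -1/3, B = 1/3
∫ [-1/3· 1/(x-3)+1/3· 1/(x-6)] dx
= (1/3)[ln|x-6| - ln|x-3|]+C

Answer: (1/3)·ln|(x-6)/(x-3)|+C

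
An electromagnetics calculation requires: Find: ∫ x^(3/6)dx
Power rule: ∫ x^(1/2) dx = x^(3/2)/(3/2)+C

Answer: (2/3)·x^(3/2)+C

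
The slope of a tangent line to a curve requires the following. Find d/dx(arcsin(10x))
d/dx[arcsin(u)] = u'/√(1-u²), u = 10x, u' = 10

Answer: 10/√(1 - 100x²)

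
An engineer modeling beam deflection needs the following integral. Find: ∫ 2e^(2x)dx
Since d/dx[e^(2x)] = 2e^(2x), we get 1 e^(2x) + C

Answer: e^(2x) + C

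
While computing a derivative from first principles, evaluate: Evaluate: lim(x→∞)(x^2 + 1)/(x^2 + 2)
Divide numerator and denominator by x^2:
lim (1 + 1/x^2)/(1 + 2/x^2)=1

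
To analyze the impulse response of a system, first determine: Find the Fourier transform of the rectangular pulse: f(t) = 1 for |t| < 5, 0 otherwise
F(omega) = integral from -5 to 5 of e^(-j*omega*t) dt
= 2*sin(5*omega)/omega = 10*sinc(5*omega/pi)

Answer: 2*sin(5*omega)/omega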